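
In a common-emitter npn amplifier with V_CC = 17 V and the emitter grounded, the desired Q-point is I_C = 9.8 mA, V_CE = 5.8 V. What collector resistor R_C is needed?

R_C ≈ 1.1 kΩ

Collector loop: V_CC = I_C·R_C + V_CE.
R_C = (V_CC − V_CE)/I_C = (17 − 5.8)/9.8 = 1.14 kΩ.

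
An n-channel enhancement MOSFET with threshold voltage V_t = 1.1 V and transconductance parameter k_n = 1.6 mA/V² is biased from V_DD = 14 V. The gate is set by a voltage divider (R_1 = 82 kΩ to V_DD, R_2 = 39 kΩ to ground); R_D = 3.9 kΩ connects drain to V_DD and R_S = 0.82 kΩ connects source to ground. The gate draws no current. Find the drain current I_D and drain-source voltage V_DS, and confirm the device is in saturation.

I_D ≈ 2.2 mA, V_DS ≈ 3.8 V

V_G = V_DD·R_2/(R_1+R_2) = 14×39/121 = 4.51 V.
Assume saturation: I_D = (k_n/2)(V_GS − V_t)² with V_GS = V_G − I_D·R_S = 4.51 − 0.82·I_D.
Substituting gives 0.538·I_D² − 5.48·I_D + 9.32 = 0, with roots I_D = 2.16 or 8.02 mA.
The root I_D = 8.02 mA gives V_GS = -2.07 V ≤ V_t, so take I_D = 2.16 mA.
Then V_GS = 2.74 V and V_DS = V_DD − I_D(R_D+R_S) = 14 − 2.16×4.72 = 3.81 V.
Saturation requires V_DS ≥ V_GS − V_t = 1.64 V; 3.81 ≥ 1.64 ✓.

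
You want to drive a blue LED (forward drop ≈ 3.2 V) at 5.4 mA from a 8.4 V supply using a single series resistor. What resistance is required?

The resistor drops V_S − V_D = 8.4 − 3.2 = 5.2 V at 5.4 mA.
R = 5.2 V / 5.4 mA = 0.963 kΩ.

R ≈ 0.96 kΩ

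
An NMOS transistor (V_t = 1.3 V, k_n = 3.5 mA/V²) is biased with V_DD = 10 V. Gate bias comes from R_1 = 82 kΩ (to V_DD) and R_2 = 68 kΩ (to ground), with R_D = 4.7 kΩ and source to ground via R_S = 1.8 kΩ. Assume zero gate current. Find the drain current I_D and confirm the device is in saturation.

V_G = V_DD·R_2/(R_1+R_2) = 10×68/150 = 4.53 V.
Assume saturation: I_D = (k_n/2)(V_GS − V_t)² with V_GS = V_G − I_D·R_S = 4.53 − 1.8·I_D.
Substituting gives 5.67·I_D² − 21.4·I_D + 18.3 = 0, with roots I_D = 1.31 or 2.45 mA.
The root I_D = 2.45 mA gives V_GS = 0.116 V ≤ V_t, so take I_D = 1.31 mA.
Then V_GS = 2.17 V and V_DS = V_DD − I_D(R_D+R_S) = 10 − 1.31×6.5 = 1.45 V.
Saturation requires V_DS ≥ V_GS − V_t = 0.867 V; 1.45 ≥ 0.867 ✓.

I_D ≈ 1.3 mA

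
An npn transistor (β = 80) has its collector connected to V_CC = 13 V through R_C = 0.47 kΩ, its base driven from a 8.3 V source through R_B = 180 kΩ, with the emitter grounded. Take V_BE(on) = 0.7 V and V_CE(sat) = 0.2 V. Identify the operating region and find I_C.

active; I_C ≈ 3.4 mA

Assume active. Base-emitter loop: I_B = (V_BB − V_BE)/R_B = (8.3 − 0.7)/180 = 0.0422 mA.
I_C = β·I_B = 80×0.0422 = 3.38 mA.
V_CE = V_CC − I_C·R_C = 13 − 3.38×0.47 = 11.4 V > V_CE(sat), so the active-region assumption holds.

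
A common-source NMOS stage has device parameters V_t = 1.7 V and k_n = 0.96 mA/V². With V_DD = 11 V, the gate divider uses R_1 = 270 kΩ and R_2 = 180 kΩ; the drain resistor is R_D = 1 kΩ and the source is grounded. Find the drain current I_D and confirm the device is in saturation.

V_G = V_DD·R_2/(R_1+R_2) = 11×180/450 = 4.4 V. With the source grounded, V_GS = V_G = 4.4 V.
Assume saturation: I_D = (k_n/2)(V_GS − V_t)² = (0.96/2)×(4.4 − 1.7)² = 0.48×2.7² = 3.5 mA.
V_DS = V_DD − I_D·R_D = 11 − 3.5×1 = 7.5 V.
Saturation requires V_DS ≥ V_GS − V_t = 2.7 V; 7.5 ≥ 2.7 ✓.

I_D ≈ 3.5 mA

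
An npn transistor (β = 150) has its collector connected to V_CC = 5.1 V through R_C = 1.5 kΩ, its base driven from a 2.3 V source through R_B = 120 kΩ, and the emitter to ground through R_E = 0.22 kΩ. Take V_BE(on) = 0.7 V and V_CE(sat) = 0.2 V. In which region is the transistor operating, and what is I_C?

Assume active. Base-emitter loop: I_B = (V_BB − V_BE)/(R_B + (β+1)R_E) = (2.3 − 0.7)/(120 + 151×0.22) = 0.0104 mA.
I_C = β·I_B = 150×0.0104 = 1.57 mA.
V_CE = V_CC − I_C·R_C − I_E·R_E = 5.1 − 1.57×1.5 − 1.58×0.22 = 2.4 V > V_CE(sat), so the active-region assumption holds.

active; I_C ≈ 1.6 mA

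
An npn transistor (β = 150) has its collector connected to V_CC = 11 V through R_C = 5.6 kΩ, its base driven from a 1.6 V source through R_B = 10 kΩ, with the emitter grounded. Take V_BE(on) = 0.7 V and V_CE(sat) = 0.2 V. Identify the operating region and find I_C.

Assume active: I_B = (1.6 − 0.7)/10 = 0.09 mA, giving I_C = β·I_B = 13.5 mA.
But then V_CE = 11 − 13.5×5.6 = -64.6 V < V_CE(sat) = 0.2 V — impossible in the active region.
So the transistor is saturated. With V_CE = 0.2 V, I_C = (V_CC − 0.2)/R_C = 10.8/5.6 = 1.93 mA.
Check: β·I_B = 13.5 mA > I_C = 1.93 mA, confirming saturation.

saturation; I_C ≈ 1.9 mA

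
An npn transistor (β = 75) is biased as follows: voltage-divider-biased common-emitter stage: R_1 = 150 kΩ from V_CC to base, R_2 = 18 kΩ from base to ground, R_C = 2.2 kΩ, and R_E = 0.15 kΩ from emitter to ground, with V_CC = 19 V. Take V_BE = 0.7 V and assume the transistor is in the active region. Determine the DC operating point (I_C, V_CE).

Thevenize the base divider: V_Th = V_CC·R_2/(R_1+R_2) = 19×18/168 = 2.04 V, R_Th = R_1‖R_2 = 16.1 kΩ.
Base-emitter loop: V_Th = I_B·R_Th + V_BE + (β+1)I_B·R_E, so I_B = (2.04 − 0.7) / (16.1 + 76×0.15) = 0.0486 mA.
I_C = β·I_B = 75×0.0486 = 3.65 mA, and I_E = (β+1)I_B = 3.7 mA.
V_CE = V_CC − I_C·R_C − I_E·R_E = 19 − 3.65×2.2 − 3.7×0.15 = 10.4 V.
V_CE = 10.4 V > 0.2 V confirms active-region operation.

I_C ≈ 3.6 mA, V_CE ≈ 10 V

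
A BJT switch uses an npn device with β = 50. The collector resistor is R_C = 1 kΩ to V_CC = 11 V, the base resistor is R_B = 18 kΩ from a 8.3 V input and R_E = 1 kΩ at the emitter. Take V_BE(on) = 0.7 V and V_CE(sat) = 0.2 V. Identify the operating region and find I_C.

saturation; I_C ≈ 5.3 mA

Assume active: I_B = (8.3 − 0.7)/(18 + 51×1) = 0.11 mA, I_C = β·I_B = 5.51 mA.
Then V_CE = 11 − 5.51×1 − 5.62×1 = -0.125 V < 0.2 V — the active assumption fails.
Re-solve with V_CE = 0.2 V. KCL at the emitter: V_E/R_E = (V_BB−0.7−V_E)/R_B + (V_CC−0.2−V_E)/R_C, giving V_E = 5.46 V.
I_C = (V_CC − 0.2 − V_E)/R_C = (10.8 − 5.46)/1 = 5.34 mA.
Check: I_B = (7.6 − 5.46)/18 = 0.119 mA, and β·I_B = 5.95 mA > I_C, confirming saturation.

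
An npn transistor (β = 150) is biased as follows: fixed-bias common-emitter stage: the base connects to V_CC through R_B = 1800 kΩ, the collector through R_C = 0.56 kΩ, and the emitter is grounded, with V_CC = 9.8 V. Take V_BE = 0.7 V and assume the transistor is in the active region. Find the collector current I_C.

I_C ≈ 0.76 mA

Base loop: V_CC = I_B·R_B + V_BE, so I_B = (9.8 − 0.7)/1800 kΩ = 0.00506 mA.
In the active region I_C = β·I_B = 150 × 0.00506 = 0.758 mA.
Collector loop: V_CE = V_CC − I_C·R_C = 9.8 − 0.758×0.56 = 9.38 V.
Since V_CE = 9.38 V > V_CE(sat) ≈ 0.2 V, the transistor is in the active region as assumed.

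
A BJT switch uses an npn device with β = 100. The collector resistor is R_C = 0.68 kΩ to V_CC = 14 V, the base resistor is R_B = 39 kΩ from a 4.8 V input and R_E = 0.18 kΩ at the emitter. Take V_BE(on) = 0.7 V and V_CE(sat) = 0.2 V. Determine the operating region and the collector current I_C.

active; I_C ≈ 7.2 mA

Assume active. Base-emitter loop: I_B = (V_BB − V_BE)/(R_B + (β+1)R_E) = (4.8 − 0.7)/(39 + 101×0.18) = 0.0717 mA.
I_C = β·I_B = 100×0.0717 = 7.17 mA.
V_CE = V_CC − I_C·R_C − I_E·R_E = 14 − 7.17×0.68 − 7.24×0.18 = 7.82 V > V_CE(sat), so the active-region assumption holds.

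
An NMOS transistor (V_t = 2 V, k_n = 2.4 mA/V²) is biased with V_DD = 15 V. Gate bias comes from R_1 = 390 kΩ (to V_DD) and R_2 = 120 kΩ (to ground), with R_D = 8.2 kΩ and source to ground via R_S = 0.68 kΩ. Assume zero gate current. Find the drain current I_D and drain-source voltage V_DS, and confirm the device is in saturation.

I_D ≈ 0.94 mA, V_DS ≈ 6.6 V

V_G = V_DD·R_2/(R_1+R_2) = 15×120/510 = 3.53 V.
Assume saturation: I_D = (k_n/2)(V_GS − V_t)² with V_GS = V_G − I_D·R_S = 3.53 − 0.68·I_D.
Substituting gives 0.555·I_D² − 3.5·I_D + 2.81 = 0, with roots I_D = 0.944 or 5.36 mA.
The root I_D = 5.36 mA gives V_GS = -0.113 V ≤ V_t, so take I_D = 0.944 mA.
Then V_GS = 2.89 V and V_DS = V_DD − I_D(R_D+R_S) = 15 − 0.944×8.88 = 6.61 V.
Saturation requires V_DS ≥ V_GS − V_t = 0.887 V; 6.61 ≥ 0.887 ✓.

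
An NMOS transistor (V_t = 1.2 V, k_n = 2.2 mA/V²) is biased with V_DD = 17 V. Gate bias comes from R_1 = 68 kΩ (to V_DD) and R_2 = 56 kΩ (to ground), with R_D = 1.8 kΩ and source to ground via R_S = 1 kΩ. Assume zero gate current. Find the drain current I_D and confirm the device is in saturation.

I_D ≈ 4.5 mA

V_G = V_DD·R_2/(R_1+R_2) = 17×56/124 = 7.68 V.
Assume saturation: I_D = (k_n/2)(V_GS − V_t)² with V_GS = V_G − I_D·R_S = 7.68 − 1·I_D.
Substituting gives 1.1·I_D² − 15.3·I_D + 46.2 = 0, with roots I_D = 4.46 or 9.4 mA.
The root I_D = 9.4 mA gives V_GS = -1.72 V ≤ V_t, so take I_D = 4.46 mA.
Then V_GS = 3.21 V and V_DS = V_DD − I_D(R_D+R_S) = 17 − 4.46×2.8 = 4.5 V.
Saturation requires V_DS ≥ V_GS − V_t = 2.01 V; 4.5 ≥ 2.01 ✓.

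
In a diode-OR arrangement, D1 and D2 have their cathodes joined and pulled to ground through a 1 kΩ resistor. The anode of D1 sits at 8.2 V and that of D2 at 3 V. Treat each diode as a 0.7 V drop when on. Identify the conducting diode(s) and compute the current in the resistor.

Only D1 conducts; I_R ≈ 7.5 mA

Assume both conduct. Then node N would need to be at both 8.2−0.7 = 7.5 V and 3−0.7 = 2.3 V, which is impossible.
Assume only D1 conducts: V_N = 8.2 − 0.7 = 7.5 V, so I_R = 7.5/1 = 7.5 mA.
Check D2: its anode-to-cathode voltage is 3 − 7.5 = -4.5 V < 0.7 V, so it is off. The assumption is consistent.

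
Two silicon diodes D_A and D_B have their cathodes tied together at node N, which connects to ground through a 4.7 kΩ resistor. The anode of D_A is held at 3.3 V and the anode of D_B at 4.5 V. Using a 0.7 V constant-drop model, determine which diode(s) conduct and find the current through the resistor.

Only D_B conducts; I_R ≈ 0.81 mA

Assume both conduct. Then node N would need to be at both 3.3−0.7 = 2.6 V and 4.5−0.7 = 3.8 V, which is impossible.
Assume only D_B conducts: V_N = 4.5 − 0.7 = 3.8 V, so I_R = 3.8/4.7 = 0.809 mA.
Check D_A: its anode-to-cathode voltage is 3.3 − 3.8 = -0.5 V < 0.7 V, so it is off. The assumption is consistent.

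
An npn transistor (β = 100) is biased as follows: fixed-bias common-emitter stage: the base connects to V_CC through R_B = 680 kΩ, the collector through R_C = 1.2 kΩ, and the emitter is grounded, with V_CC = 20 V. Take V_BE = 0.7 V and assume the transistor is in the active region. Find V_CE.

Base loop: V_CC = I_B·R_B + V_BE, so I_B = (20 − 0.7)/680 kΩ = 0.0284 mA.
In the active region I_C = β·I_B = 100 × 0.0284 = 2.84 mA.
Collector loop: V_CE = V_CC − I_C·R_C = 20 − 2.84×1.2 = 16.6 V.
Since V_CE = 16.6 V > V_CE(sat) ≈ 0.2 V, the transistor is in the active region as assumed.

V_CE ≈ 17 V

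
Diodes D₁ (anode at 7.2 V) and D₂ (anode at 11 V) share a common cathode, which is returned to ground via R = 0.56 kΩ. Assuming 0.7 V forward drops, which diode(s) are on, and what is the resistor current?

Assume both conduct. Then node N would need to be at both 7.2−0.7 = 6.5 V and 11−0.7 = 10.3 V, which is impossible.
Assume only D₂ conducts: V_N = 11 − 0.7 = 10.3 V, so I_R = 10.3/0.56 = 18.4 mA.
Check D₁: its anode-to-cathode voltage is 7.2 − 10.3 = -3.1 V < 0.7 V, so it is off. The assumption is consistent.

Only D₂ conducts; I_R ≈ 18 mA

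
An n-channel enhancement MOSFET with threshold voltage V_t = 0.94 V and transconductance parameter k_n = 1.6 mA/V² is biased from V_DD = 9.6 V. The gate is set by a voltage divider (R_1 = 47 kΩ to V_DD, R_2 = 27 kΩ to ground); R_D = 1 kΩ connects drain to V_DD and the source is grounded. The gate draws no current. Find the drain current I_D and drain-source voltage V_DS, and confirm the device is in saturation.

V_G = V_DD·R_2/(R_1+R_2) = 9.6×27/74 = 3.5 V. With the source grounded, V_GS = V_G = 3.5 V.
Assume saturation: I_D = (k_n/2)(V_GS − V_t)² = (1.6/2)×(3.5 − 0.94)² = 0.8×2.56² = 5.25 mA.
V_DS = V_DD − I_D·R_D = 9.6 − 5.25×1 = 4.35 V.
Saturation requires V_DS ≥ V_GS − V_t = 2.56 V; 4.35 ≥ 2.56 ✓.

I_D ≈ 5.3 mA, V_DS ≈ 4.3 V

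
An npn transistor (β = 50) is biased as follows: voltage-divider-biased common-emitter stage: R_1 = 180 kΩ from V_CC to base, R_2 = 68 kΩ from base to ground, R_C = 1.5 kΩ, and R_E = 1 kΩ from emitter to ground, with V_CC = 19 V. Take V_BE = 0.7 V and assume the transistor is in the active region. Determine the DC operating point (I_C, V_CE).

I_C ≈ 2.2 mA, V_CE ≈ 13 V

Thevenize the base divider: V_Th = V_CC·R_2/(R_1+R_2) = 19×68/248 = 5.21 V, R_Th = R_1‖R_2 = 49.4 kΩ.
Base-emitter loop: V_Th = I_B·R_Th + V_BE + (β+1)I_B·R_E, so I_B = (5.21 − 0.7) / (49.4 + 51×1) = 0.0449 mA.
I_C = β·I_B = 50×0.0449 = 2.25 mA, and I_E = (β+1)I_B = 2.29 mA.
V_CE = V_CC − I_C·R_C − I_E·R_E = 19 − 2.25×1.5 − 2.29×1 = 13.3 V.
V_CE = 13.3 V > 0.2 V confirms active-region operation.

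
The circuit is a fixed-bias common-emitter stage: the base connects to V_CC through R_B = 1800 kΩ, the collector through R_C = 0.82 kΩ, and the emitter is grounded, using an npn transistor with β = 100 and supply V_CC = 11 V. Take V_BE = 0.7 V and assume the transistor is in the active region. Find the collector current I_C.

Base loop: V_CC = I_B·R_B + V_BE, so I_B = (11 − 0.7)/1800 kΩ = 0.00572 mA.
In the active region I_C = β·I_B = 100 × 0.00572 = 0.572 mA.
Collector loop: V_CE = V_CC − I_C·R_C = 11 − 0.572×0.82 = 10.5 V.
Since V_CE = 10.5 V > V_CE(sat) ≈ 0.2 V, the transistor is in the active region as assumed.

I_C ≈ 0.57 mA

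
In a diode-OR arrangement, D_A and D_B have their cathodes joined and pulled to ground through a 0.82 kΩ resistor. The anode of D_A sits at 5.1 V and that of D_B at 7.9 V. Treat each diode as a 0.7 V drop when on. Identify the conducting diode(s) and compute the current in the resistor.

Assume both conduct. Then node N would need to be at both 5.1−0.7 = 4.4 V and 7.9−0.7 = 7.2 V, which is impossible.
Assume only D_B conducts: V_N = 7.9 − 0.7 = 7.2 V, so I_R = 7.2/0.82 = 8.78 mA.
Check D_A: its anode-to-cathode voltage is 5.1 − 7.2 = -2.1 V < 0.7 V, so it is off. The assumption is consistent.

Only D_B conducts; I_R ≈ 8.8 mA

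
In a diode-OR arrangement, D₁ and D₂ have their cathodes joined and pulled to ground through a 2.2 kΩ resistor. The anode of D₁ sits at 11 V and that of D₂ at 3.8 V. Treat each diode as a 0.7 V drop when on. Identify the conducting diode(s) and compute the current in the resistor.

Only D₁ conducts; I_R ≈ 4.7 mA

Assume both conduct. Then node N would need to be at both 11−0.7 = 10.3 V and 3.8−0.7 = 3.1 V, which is impossible.
Assume only D₁ conducts: V_N = 11 − 0.7 = 10.3 V, so I_R = 10.3/2.2 = 4.68 mA.
Check D₂: its anode-to-cathode voltage is 3.8 − 10.3 = -6.5 V < 0.7 V, so it is off. The assumption is consistent.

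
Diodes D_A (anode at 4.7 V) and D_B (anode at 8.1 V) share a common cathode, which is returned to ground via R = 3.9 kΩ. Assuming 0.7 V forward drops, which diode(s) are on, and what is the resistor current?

Assume both conduct. Then node N would need to be at both 4.7−0.7 = 4 V and 8.1−0.7 = 7.4 V, which is impossible.
Assume only D_B conducts: V_N = 8.1 − 0.7 = 7.4 V, so I_R = 7.4/3.9 = 1.9 mA.
Check D_A: its anode-to-cathode voltage is 4.7 − 7.4 = -2.7 V < 0.7 V, so it is off. The assumption is consistent.

Only D_B conducts; I_R ≈ 1.9 mA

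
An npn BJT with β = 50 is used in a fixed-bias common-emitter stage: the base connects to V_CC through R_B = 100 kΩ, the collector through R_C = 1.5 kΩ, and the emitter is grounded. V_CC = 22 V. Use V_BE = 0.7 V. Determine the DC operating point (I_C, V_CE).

Base loop: V_CC = I_B·R_B + V_BE, so I_B = (22 − 0.7)/100 kΩ = 0.213 mA.
In the active region I_C = β·I_B = 50 × 0.213 = 10.7 mA.
Collector loop: V_CE = V_CC − I_C·R_C = 22 − 10.7×1.5 = 6.02 V.
Since V_CE = 6.02 V > V_CE(sat) ≈ 0.2 V, the transistor is in the active region as assumed.

I_C ≈ 11 mA, V_CE ≈ 6 V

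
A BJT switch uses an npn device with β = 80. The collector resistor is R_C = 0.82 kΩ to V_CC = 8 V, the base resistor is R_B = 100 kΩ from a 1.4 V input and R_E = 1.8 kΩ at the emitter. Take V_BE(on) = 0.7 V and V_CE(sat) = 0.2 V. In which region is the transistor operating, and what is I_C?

Assume active. Base-emitter loop: I_B = (V_BB − V_BE)/(R_B + (β+1)R_E) = (1.4 − 0.7)/(100 + 81×1.8) = 0.00285 mA.
I_C = β·I_B = 80×0.00285 = 0.228 mA.
V_CE = V_CC − I_C·R_C − I_E·R_E = 8 − 0.228×0.82 − 0.231×1.8 = 7.4 V > V_CE(sat), so the active-region assumption holds.

active; I_C ≈ 0.23 mA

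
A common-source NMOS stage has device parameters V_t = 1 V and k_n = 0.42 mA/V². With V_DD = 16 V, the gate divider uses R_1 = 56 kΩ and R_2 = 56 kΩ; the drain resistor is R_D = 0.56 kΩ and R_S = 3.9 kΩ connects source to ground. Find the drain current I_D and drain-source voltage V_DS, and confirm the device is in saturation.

I_D ≈ 1.2 mA, V_DS ≈ 11 V

V_G = V_DD·R_2/(R_1+R_2) = 16×56/112 = 8 V.
Assume saturation: I_D = (k_n/2)(V_GS − V_t)² with V_GS = V_G − I_D·R_S = 8 − 3.9·I_D.
Substituting gives 3.19·I_D² − 12.5·I_D + 10.3 = 0, with roots I_D = 1.19 or 2.72 mA.
The root I_D = 2.72 mA gives V_GS = -2.6 V ≤ V_t, so take I_D = 1.19 mA.
Then V_GS = 3.38 V and V_DS = V_DD − I_D(R_D+R_S) = 16 − 1.19×4.46 = 10.7 V.
Saturation requires V_DS ≥ V_GS − V_t = 2.38 V; 10.7 ≥ 2.38 ✓.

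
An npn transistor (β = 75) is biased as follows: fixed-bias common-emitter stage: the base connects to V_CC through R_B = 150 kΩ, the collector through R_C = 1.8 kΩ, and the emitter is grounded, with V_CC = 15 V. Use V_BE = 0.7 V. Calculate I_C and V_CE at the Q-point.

Base loop: V_CC = I_B·R_B + V_BE, so I_B = (15 − 0.7)/150 kΩ = 0.0953 mA.
In the active region I_C = β·I_B = 75 × 0.0953 = 7.15 mA.
Collector loop: V_CE = V_CC − I_C·R_C = 15 − 7.15×1.8 = 2.13 V.
Since V_CE = 2.13 V > V_CE(sat) ≈ 0.2 V, the transistor is in the active region as assumed.

I_C ≈ 7.2 mA, V_CE ≈ 2.1 V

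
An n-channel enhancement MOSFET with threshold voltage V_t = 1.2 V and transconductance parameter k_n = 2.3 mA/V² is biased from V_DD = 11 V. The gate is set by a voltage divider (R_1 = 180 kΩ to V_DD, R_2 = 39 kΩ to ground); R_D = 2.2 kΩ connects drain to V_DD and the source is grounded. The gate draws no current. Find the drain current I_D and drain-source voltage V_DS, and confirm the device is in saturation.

I_D ≈ 0.66 mA, V_DS ≈ 9.5 V

V_G = V_DD·R_2/(R_1+R_2) = 11×39/219 = 1.96 V. With the source grounded, V_GS = V_G = 1.96 V.
Assume saturation: I_D = (k_n/2)(V_GS − V_t)² = (2.3/2)×(1.96 − 1.2)² = 1.15×0.759² = 0.662 mA.
V_DS = V_DD − I_D·R_D = 11 − 0.662×2.2 = 9.54 V.
Saturation requires V_DS ≥ V_GS − V_t = 0.759 V; 9.54 ≥ 0.759 ✓.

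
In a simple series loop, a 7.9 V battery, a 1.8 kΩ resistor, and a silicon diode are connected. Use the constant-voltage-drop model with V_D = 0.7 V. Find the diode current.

KVL around the loop: 7.9 = V_D + I·R = 0.7 + I × 1.8 kΩ.
So I = (7.9 − 0.7) / 1.8 kΩ = 7.2 / 1.8 = 4 mA.

I ≈ 4 mA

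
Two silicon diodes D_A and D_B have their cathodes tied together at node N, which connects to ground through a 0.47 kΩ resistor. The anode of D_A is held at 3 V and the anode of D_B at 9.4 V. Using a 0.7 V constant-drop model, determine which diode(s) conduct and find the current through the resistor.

Only D_B conducts; I_R ≈ 19 mA

Assume both conduct. Then node N would need to be at both 3−0.7 = 2.3 V and 9.4−0.7 = 8.7 V, which is impossible.
Assume only D_B conducts: V_N = 9.4 − 0.7 = 8.7 V, so I_R = 8.7/0.47 = 18.5 mA.
Check D_A: its anode-to-cathode voltage is 3 − 8.7 = -5.7 V < 0.7 V, so it is off. The assumption is consistent.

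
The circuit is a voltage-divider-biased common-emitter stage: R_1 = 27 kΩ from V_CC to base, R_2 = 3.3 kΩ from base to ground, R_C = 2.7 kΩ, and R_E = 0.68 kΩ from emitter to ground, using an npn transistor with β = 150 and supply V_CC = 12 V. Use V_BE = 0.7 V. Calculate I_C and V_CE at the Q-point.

Thevenize the base divider: V_Th = V_CC·R_2/(R_1+R_2) = 12×3.3/30.3 = 1.31 V, R_Th = R_1‖R_2 = 2.94 kΩ.
Base-emitter loop: V_Th = I_B·R_Th + V_BE + (β+1)I_B·R_E, so I_B = (1.31 − 0.7) / (2.94 + 151×0.68) = 0.00575 mA.
I_C = β·I_B = 150×0.00575 = 0.862 mA, and I_E = (β+1)I_B = 0.868 mA.
V_CE = V_CC − I_C·R_C − I_E·R_E = 12 − 0.862×2.7 − 0.868×0.68 = 9.08 V.
V_CE = 9.08 V > 0.2 V confirms active-region operation.

I_C ≈ 0.86 mA, V_CE ≈ 9.1 V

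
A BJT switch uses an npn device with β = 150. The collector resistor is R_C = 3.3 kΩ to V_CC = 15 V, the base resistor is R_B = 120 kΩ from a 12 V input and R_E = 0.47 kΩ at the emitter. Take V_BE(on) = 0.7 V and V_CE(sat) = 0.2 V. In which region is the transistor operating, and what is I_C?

Assume active: I_B = (12 − 0.7)/(120 + 151×0.47) = 0.0592 mA, I_C = β·I_B = 8.88 mA.
Then V_CE = 15 − 8.88×3.3 − 8.93×0.47 = -18.5 V < 0.2 V — the active assumption fails.
Re-solve with V_CE = 0.2 V. KCL at the emitter: V_E/R_E = (V_BB−0.7−V_E)/R_B + (V_CC−0.2−V_E)/R_C, giving V_E = 1.88 V.
I_C = (V_CC − 0.2 − V_E)/R_C = (14.8 − 1.88)/3.3 = 3.92 mA.
Check: I_B = (11.3 − 1.88)/120 = 0.0785 mA, and β·I_B = 11.8 mA > I_C, confirming saturation.

saturation; I_C ≈ 3.9 mA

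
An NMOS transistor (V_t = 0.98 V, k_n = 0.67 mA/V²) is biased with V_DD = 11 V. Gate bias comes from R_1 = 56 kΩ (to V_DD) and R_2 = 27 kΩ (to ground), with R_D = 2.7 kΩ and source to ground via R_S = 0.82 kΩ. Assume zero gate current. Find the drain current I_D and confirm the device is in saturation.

V_G = V_DD·R_2/(R_1+R_2) = 11×27/83 = 3.58 V.
Assume saturation: I_D = (k_n/2)(V_GS − V_t)² with V_GS = V_G − I_D·R_S = 3.58 − 0.82·I_D.
Substituting gives 0.225·I_D² − 2.43·I_D + 2.26 = 0, with roots I_D = 1.03 or 9.75 mA.
The root I_D = 9.75 mA gives V_GS = -4.41 V ≤ V_t, so take I_D = 1.03 mA.
Then V_GS = 2.73 V and V_DS = V_DD − I_D(R_D+R_S) = 11 − 1.03×3.52 = 7.37 V.
Saturation requires V_DS ≥ V_GS − V_t = 1.75 V; 7.37 ≥ 1.75 ✓.

I_D ≈ 1 mA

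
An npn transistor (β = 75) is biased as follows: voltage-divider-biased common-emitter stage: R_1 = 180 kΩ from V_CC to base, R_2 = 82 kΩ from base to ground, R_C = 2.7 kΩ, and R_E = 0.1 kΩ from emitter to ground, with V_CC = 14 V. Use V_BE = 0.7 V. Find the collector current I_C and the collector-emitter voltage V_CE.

I_C ≈ 4.3 mA, V_CE ≈ 1.9 V

Thevenize the base divider: V_Th = V_CC·R_2/(R_1+R_2) = 14×82/262 = 4.38 V, R_Th = R_1‖R_2 = 56.3 kΩ.
Base-emitter loop: V_Th = I_B·R_Th + V_BE + (β+1)I_B·R_E, so I_B = (4.38 − 0.7) / (56.3 + 76×0.1) = 0.0576 mA.
I_C = β·I_B = 75×0.0576 = 4.32 mA, and I_E = (β+1)I_B = 4.38 mA.
V_CE = V_CC − I_C·R_C − I_E·R_E = 14 − 4.32×2.7 − 4.38×0.1 = 1.9 V.
V_CE = 1.9 V > 0.2 V confirms active-region operation.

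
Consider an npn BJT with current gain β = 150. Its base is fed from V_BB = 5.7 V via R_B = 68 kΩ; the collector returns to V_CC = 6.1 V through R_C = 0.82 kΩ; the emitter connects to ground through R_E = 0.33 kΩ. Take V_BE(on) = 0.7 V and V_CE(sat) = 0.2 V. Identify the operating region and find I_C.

saturation; I_C ≈ 5.1 mA

Assume active: I_B = (5.7 − 0.7)/(68 + 151×0.33) = 0.0424 mA, I_C = β·I_B = 6.37 mA.
Then V_CE = 6.1 − 6.37×0.82 − 6.41×0.33 = -1.23 V < 0.2 V — the active assumption fails.
Re-solve with V_CE = 0.2 V. KCL at the emitter: V_E/R_E = (V_BB−0.7−V_E)/R_B + (V_CC−0.2−V_E)/R_C, giving V_E = 1.7 V.
I_C = (V_CC − 0.2 − V_E)/R_C = (5.9 − 1.7)/0.82 = 5.12 mA.
Check: I_B = (5 − 1.7)/68 = 0.0485 mA, and β·I_B = 7.27 mA > I_C, confirming saturation.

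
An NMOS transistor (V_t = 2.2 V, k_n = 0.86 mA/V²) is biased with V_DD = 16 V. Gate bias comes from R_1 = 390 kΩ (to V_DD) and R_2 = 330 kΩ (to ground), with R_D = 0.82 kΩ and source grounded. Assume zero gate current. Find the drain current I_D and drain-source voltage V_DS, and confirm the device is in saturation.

I_D ≈ 11 mA, V_DS ≈ 6.7 V

V_G = V_DD·R_2/(R_1+R_2) = 16×330/720 = 7.33 V. With the source grounded, V_GS = V_G = 7.33 V.
Assume saturation: I_D = (k_n/2)(V_GS − V_t)² = (0.86/2)×(7.33 − 2.2)² = 0.43×5.13² = 11.3 mA.
V_DS = V_DD − I_D·R_D = 16 − 11.3×0.82 = 6.71 V.
Saturation requires V_DS ≥ V_GS − V_t = 5.13 V; 6.71 ≥ 5.13 ✓.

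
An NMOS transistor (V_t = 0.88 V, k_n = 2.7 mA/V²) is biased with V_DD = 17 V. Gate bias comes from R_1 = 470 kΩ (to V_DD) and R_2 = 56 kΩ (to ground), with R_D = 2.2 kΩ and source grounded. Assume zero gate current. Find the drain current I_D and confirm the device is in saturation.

I_D ≈ 1.2 mA

V_G = V_DD·R_2/(R_1+R_2) = 17×56/526 = 1.81 V. With the source grounded, V_GS = V_G = 1.81 V.
Assume saturation: I_D = (k_n/2)(V_GS − V_t)² = (2.7/2)×(1.81 − 0.88)² = 1.35×0.93² = 1.17 mA.
V_DS = V_DD − I_D·R_D = 17 − 1.17×2.2 = 14.4 V.
Saturation requires V_DS ≥ V_GS − V_t = 0.93 V; 14.4 ≥ 0.93 ✓.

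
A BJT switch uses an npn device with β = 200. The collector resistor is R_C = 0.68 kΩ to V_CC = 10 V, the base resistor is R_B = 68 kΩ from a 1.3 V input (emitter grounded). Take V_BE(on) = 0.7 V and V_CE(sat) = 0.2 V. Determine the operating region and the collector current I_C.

active; I_C ≈ 1.8 mA

Assume active. Base-emitter loop: I_B = (V_BB − V_BE)/R_B = (1.3 − 0.7)/68 = 0.00882 mA.
I_C = β·I_B = 200×0.00882 = 1.76 mA.
V_CE = V_CC − I_C·R_C = 10 − 1.76×0.68 = 8.8 V > V_CE(sat), so the active-region assumption holds.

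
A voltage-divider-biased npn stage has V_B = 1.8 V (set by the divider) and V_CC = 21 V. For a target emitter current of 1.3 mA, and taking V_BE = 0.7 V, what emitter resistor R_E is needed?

V_E = V_B − V_BE = 1.8 − 0.7 = 1.1 V.
R_E = V_E / I_E = 1.1 / 1.3 = 0.846 kΩ.

R_E ≈ 0.85 kΩ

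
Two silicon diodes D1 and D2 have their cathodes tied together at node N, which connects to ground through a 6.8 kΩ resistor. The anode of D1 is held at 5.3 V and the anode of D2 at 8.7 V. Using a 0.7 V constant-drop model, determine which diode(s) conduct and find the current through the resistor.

Only D2 conducts; I_R ≈ 1.2 mA

Assume both conduct. Then node N would need to be at both 5.3−0.7 = 4.6 V and 8.7−0.7 = 8 V, which is impossible.
Assume only D2 conducts: V_N = 8.7 − 0.7 = 8 V, so I_R = 8/6.8 = 1.18 mA.
Check D1: its anode-to-cathode voltage is 5.3 − 8 = -2.7 V < 0.7 V, so it is off. The assumption is consistent.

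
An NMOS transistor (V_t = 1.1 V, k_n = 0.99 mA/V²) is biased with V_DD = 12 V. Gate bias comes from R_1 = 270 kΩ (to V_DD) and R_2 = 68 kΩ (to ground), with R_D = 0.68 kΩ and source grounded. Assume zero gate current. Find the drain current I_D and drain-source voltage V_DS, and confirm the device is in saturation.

I_D ≈ 0.85 mA, V_DS ≈ 11 V

V_G = V_DD·R_2/(R_1+R_2) = 12×68/338 = 2.41 V. With the source grounded, V_GS = V_G = 2.41 V.
Assume saturation: I_D = (k_n/2)(V_GS − V_t)² = (0.99/2)×(2.41 − 1.1)² = 0.495×1.31² = 0.855 mA.
V_DS = V_DD − I_D·R_D = 12 − 0.855×0.68 = 11.4 V.
Saturation requires V_DS ≥ V_GS − V_t = 1.31 V; 11.4 ≥ 1.31 ✓.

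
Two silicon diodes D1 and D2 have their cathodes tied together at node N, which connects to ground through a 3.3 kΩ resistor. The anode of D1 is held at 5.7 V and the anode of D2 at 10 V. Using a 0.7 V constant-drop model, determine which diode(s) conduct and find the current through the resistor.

Assume both conduct. Then node N would need to be at both 5.7−0.7 = 5 V and 10−0.7 = 9.3 V, which is impossible.
Assume only D2 conducts: V_N = 10 − 0.7 = 9.3 V, so I_R = 9.3/3.3 = 2.82 mA.
Check D1: its anode-to-cathode voltage is 5.7 − 9.3 = -3.6 V < 0.7 V, so it is off. The assumption is consistent.

Only D2 conducts; I_R ≈ 2.8 mA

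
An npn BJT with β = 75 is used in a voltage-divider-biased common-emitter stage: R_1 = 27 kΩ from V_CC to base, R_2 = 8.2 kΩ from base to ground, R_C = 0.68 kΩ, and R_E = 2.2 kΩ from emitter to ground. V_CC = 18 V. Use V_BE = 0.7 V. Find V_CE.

Thevenize the base divider: V_Th = V_CC·R_2/(R_1+R_2) = 18×8.2/35.2 = 4.19 V, R_Th = R_1‖R_2 = 6.29 kΩ.
Base-emitter loop: V_Th = I_B·R_Th + V_BE + (β+1)I_B·R_E, so I_B = (4.19 − 0.7) / (6.29 + 76×2.2) = 0.0201 mA.
I_C = β·I_B = 75×0.0201 = 1.51 mA, and I_E = (β+1)I_B = 1.53 mA.
V_CE = V_CC − I_C·R_C − I_E·R_E = 18 − 1.51×0.68 − 1.53×2.2 = 13.6 V.
V_CE = 13.6 V > 0.2 V confirms active-region operation.

V_CE ≈ 14 V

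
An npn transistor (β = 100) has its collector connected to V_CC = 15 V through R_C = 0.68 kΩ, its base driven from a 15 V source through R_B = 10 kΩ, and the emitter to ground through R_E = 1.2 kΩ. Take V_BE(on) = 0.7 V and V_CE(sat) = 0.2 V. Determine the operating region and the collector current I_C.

Assume active: I_B = (15 − 0.7)/(10 + 101×1.2) = 0.109 mA, I_C = β·I_B = 10.9 mA.
Then V_CE = 15 − 10.9×0.68 − 11×1.2 = -5.62 V < 0.2 V — the active assumption fails.
Re-solve with V_CE = 0.2 V. KCL at the emitter: V_E/R_E = (V_BB−0.7−V_E)/R_B + (V_CC−0.2−V_E)/R_C, giving V_E = 9.65 V.
I_C = (V_CC − 0.2 − V_E)/R_C = (14.8 − 9.65)/0.68 = 7.58 mA.
Check: I_B = (14.3 − 9.65)/10 = 0.465 mA, and β·I_B = 46.5 mA > I_C, confirming saturation.

saturation; I_C ≈ 7.6 mA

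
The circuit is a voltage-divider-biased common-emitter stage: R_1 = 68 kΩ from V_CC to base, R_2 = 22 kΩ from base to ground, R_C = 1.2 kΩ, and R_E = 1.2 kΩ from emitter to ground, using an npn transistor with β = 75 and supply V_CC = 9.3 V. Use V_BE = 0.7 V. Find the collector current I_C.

Thevenize the base divider: V_Th = V_CC·R_2/(R_1+R_2) = 9.3×22/90 = 2.27 V, R_Th = R_1‖R_2 = 16.6 kΩ.
Base-emitter loop: V_Th = I_B·R_Th + V_BE + (β+1)I_B·R_E, so I_B = (2.27 − 0.7) / (16.6 + 76×1.2) = 0.0146 mA.
I_C = β·I_B = 75×0.0146 = 1.09 mA, and I_E = (β+1)I_B = 1.11 mA.
V_CE = V_CC − I_C·R_C − I_E·R_E = 9.3 − 1.09×1.2 − 1.11×1.2 = 6.66 V.
V_CE = 6.66 V > 0.2 V confirms active-region operation.

I_C ≈ 1.1 mA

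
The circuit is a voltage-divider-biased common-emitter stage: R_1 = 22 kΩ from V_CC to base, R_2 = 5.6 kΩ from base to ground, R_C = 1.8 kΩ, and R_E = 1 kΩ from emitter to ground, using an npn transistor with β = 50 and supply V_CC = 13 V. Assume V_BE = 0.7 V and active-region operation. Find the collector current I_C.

Thevenize the base divider: V_Th = V_CC·R_2/(R_1+R_2) = 13×5.6/27.6 = 2.64 V, R_Th = R_1‖R_2 = 4.46 kΩ.
Base-emitter loop: V_Th = I_B·R_Th + V_BE + (β+1)I_B·R_E, so I_B = (2.64 − 0.7) / (4.46 + 51×1) = 0.0349 mA.
I_C = β·I_B = 50×0.0349 = 1.75 mA, and I_E = (β+1)I_B = 1.78 mA.
V_CE = V_CC − I_C·R_C − I_E·R_E = 13 − 1.75×1.8 − 1.78×1 = 8.07 V.
V_CE = 8.07 V > 0.2 V confirms active-region operation.

I_C ≈ 1.7 mA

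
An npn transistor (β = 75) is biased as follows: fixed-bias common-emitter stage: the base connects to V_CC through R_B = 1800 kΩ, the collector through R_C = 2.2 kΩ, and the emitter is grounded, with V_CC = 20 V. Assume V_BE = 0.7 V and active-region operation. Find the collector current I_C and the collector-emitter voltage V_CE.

Base loop: V_CC = I_B·R_B + V_BE, so I_B = (20 − 0.7)/1800 kΩ = 0.0107 mA.
In the active region I_C = β·I_B = 75 × 0.0107 = 0.804 mA.
Collector loop: V_CE = V_CC − I_C·R_C = 20 − 0.804×2.2 = 18.2 V.
Since V_CE = 18.2 V > V_CE(sat) ≈ 0.2 V, the transistor is in the active region as assumed.

I_C ≈ 0.8 mA, V_CE ≈ 18 V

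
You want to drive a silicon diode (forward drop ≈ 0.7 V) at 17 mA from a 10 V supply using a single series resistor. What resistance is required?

The resistor drops V_S − V_D = 10 − 0.7 = 9.3 V at 17 mA.
R = 9.3 V / 17 mA = 0.547 kΩ.

R ≈ 0.55 kΩ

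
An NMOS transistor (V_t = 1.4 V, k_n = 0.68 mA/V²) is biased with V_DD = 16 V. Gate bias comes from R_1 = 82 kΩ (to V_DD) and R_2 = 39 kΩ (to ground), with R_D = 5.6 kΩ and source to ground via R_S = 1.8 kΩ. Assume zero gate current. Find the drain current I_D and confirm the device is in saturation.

I_D ≈ 1.1 mA

V_G = V_DD·R_2/(R_1+R_2) = 16×39/121 = 5.16 V.
Assume saturation: I_D = (k_n/2)(V_GS − V_t)² with V_GS = V_G − I_D·R_S = 5.16 − 1.8·I_D.
Substituting gives 1.1·I_D² − 5.6·I_D + 4.8 = 0, with roots I_D = 1.09 or 3.99 mA.
The root I_D = 3.99 mA gives V_GS = -2.03 V ≤ V_t, so take I_D = 1.09 mA.
Then V_GS = 3.19 V and V_DS = V_DD − I_D(R_D+R_S) = 16 − 1.09×7.4 = 7.92 V.
Saturation requires V_DS ≥ V_GS − V_t = 1.79 V; 7.92 ≥ 1.79 ✓.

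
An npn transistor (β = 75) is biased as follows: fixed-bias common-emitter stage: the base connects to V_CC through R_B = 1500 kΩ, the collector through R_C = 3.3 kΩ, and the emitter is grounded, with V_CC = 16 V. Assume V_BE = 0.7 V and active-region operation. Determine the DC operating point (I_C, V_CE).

I_C ≈ 0.77 mA, V_CE ≈ 13 V

Base loop: V_CC = I_B·R_B + V_BE, so I_B = (16 − 0.7)/1500 kΩ = 0.0102 mA.
In the active region I_C = β·I_B = 75 × 0.0102 = 0.765 mA.
Collector loop: V_CE = V_CC − I_C·R_C = 16 − 0.765×3.3 = 13.5 V.
Since V_CE = 13.5 V > V_CE(sat) ≈ 0.2 V, the transistor is in the active region as assumed.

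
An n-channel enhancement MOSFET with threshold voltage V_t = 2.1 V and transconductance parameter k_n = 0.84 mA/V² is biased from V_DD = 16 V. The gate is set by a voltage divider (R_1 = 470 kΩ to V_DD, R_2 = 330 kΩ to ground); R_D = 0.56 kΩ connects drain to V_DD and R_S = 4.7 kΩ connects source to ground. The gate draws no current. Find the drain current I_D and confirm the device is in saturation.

I_D ≈ 0.69 mA

V_G = V_DD·R_2/(R_1+R_2) = 16×330/800 = 6.6 V.
Assume saturation: I_D = (k_n/2)(V_GS − V_t)² with V_GS = V_G − I_D·R_S = 6.6 − 4.7·I_D.
Substituting gives 9.28·I_D² − 18.8·I_D + 8.5 = 0, with roots I_D = 0.686 or 1.34 mA.
The root I_D = 1.34 mA gives V_GS = 0.316 V ≤ V_t, so take I_D = 0.686 mA.
Then V_GS = 3.38 V and V_DS = V_DD − I_D(R_D+R_S) = 16 − 0.686×5.26 = 12.4 V.
Saturation requires V_DS ≥ V_GS − V_t = 1.28 V; 12.4 ≥ 1.28 ✓.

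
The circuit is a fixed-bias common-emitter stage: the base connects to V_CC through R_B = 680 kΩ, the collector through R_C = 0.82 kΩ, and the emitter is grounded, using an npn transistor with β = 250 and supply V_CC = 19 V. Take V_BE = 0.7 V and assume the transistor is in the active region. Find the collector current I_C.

Base loop: V_CC = I_B·R_B + V_BE, so I_B = (19 − 0.7)/680 kΩ = 0.0269 mA.
In the active region I_C = β·I_B = 250 × 0.0269 = 6.73 mA.
Collector loop: V_CE = V_CC − I_C·R_C = 19 − 6.73×0.82 = 13.5 V.
Since V_CE = 13.5 V > V_CE(sat) ≈ 0.2 V, the transistor is in the active region as assumed.

I_C ≈ 6.7 mA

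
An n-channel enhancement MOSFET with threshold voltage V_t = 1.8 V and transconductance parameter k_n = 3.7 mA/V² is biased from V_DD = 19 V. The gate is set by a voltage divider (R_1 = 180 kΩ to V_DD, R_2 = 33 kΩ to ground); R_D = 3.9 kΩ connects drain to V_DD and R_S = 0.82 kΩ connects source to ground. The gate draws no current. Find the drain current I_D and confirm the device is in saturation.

I_D ≈ 0.66 mA

V_G = V_DD·R_2/(R_1+R_2) = 19×33/213 = 2.94 V.
Assume saturation: I_D = (k_n/2)(V_GS − V_t)² with V_GS = V_G − I_D·R_S = 2.94 − 0.82·I_D.
Substituting gives 1.24·I_D² − 4.47·I_D + 2.42 = 0, with roots I_D = 0.664 or 2.93 mA.
The root I_D = 2.93 mA gives V_GS = 0.542 V ≤ V_t, so take I_D = 0.664 mA.
Then V_GS = 2.4 V and V_DS = V_DD − I_D(R_D+R_S) = 19 − 0.664×4.72 = 15.9 V.
Saturation requires V_DS ≥ V_GS − V_t = 0.599 V; 15.9 ≥ 0.599 ✓.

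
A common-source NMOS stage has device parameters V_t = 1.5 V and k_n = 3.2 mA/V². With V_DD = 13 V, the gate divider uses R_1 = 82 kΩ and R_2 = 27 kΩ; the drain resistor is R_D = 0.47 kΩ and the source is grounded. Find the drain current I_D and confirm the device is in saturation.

V_G = V_DD·R_2/(R_1+R_2) = 13×27/109 = 3.22 V. With the source grounded, V_GS = V_G = 3.22 V.
Assume saturation: I_D = (k_n/2)(V_GS − V_t)² = (3.2/2)×(3.22 − 1.5)² = 1.6×1.72² = 4.73 mA.
V_DS = V_DD − I_D·R_D = 13 − 4.73×0.47 = 10.8 V.
Saturation requires V_DS ≥ V_GS − V_t = 1.72 V; 10.8 ≥ 1.72 ✓.

I_D ≈ 4.7 mA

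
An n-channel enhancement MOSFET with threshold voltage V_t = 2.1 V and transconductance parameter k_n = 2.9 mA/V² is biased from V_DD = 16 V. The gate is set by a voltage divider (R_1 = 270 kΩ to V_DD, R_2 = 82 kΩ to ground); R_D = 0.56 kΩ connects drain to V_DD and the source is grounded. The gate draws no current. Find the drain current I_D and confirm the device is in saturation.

I_D ≈ 3.8 mA

V_G = V_DD·R_2/(R_1+R_2) = 16×82/352 = 3.73 V. With the source grounded, V_GS = V_G = 3.73 V.
Assume saturation: I_D = (k_n/2)(V_GS − V_t)² = (2.9/2)×(3.73 − 2.1)² = 1.45×1.63² = 3.84 mA.
V_DS = V_DD − I_D·R_D = 16 − 3.84×0.56 = 13.8 V.
Saturation requires V_DS ≥ V_GS − V_t = 1.63 V; 13.8 ≥ 1.63 ✓.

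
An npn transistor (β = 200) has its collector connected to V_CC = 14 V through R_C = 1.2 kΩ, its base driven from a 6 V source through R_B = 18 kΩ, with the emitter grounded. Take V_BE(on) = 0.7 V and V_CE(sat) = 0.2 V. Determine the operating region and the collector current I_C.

Assume active: I_B = (6 − 0.7)/18 = 0.294 mA, giving I_C = β·I_B = 58.9 mA.
But then V_CE = 14 − 58.9×1.2 = -56.7 V < V_CE(sat) = 0.2 V — impossible in the active region.
So the transistor is saturated. With V_CE = 0.2 V, I_C = (V_CC − 0.2)/R_C = 13.8/1.2 = 11.5 mA.
Check: β·I_B = 58.9 mA > I_C = 11.5 mA, confirming saturation.

saturation; I_C ≈ 12 mA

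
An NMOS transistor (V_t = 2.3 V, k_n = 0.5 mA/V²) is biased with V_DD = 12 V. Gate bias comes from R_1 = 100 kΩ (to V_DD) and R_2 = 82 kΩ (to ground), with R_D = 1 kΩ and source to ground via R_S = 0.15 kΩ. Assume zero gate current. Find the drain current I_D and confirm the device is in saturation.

V_G = V_DD·R_2/(R_1+R_2) = 12×82/182 = 5.41 V.
Assume saturation: I_D = (k_n/2)(V_GS − V_t)² with V_GS = V_G − I_D·R_S = 5.41 − 0.15·I_D.
Substituting gives 0.00562·I_D² − 1.23·I_D + 2.41 = 0, with roots I_D = 1.97 or 217 mA.
The root I_D = 217 mA gives V_GS = -27.2 V ≤ V_t, so take I_D = 1.97 mA.
Then V_GS = 5.11 V and V_DS = V_DD − I_D(R_D+R_S) = 12 − 1.97×1.15 = 9.73 V.
Saturation requires V_DS ≥ V_GS − V_t = 2.81 V; 9.73 ≥ 2.81 ✓.

I_D ≈ 2 mA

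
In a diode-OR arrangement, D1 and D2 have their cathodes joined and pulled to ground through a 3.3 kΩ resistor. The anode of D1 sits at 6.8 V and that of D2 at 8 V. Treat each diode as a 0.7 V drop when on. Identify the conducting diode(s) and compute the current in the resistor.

Only D2 conducts; I_R ≈ 2.2 mA

Assume both conduct. Then node N would need to be at both 6.8−0.7 = 6.1 V and 8−0.7 = 7.3 V, which is impossible.
Assume only D2 conducts: V_N = 8 − 0.7 = 7.3 V, so I_R = 7.3/3.3 = 2.21 mA.
Check D1: its anode-to-cathode voltage is 6.8 − 7.3 = -0.5 V < 0.7 V, so it is off. The assumption is consistent.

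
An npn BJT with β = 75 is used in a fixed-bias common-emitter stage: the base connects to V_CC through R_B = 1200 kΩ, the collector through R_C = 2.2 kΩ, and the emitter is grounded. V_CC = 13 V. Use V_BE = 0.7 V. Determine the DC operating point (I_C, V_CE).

I_C ≈ 0.77 mA, V_CE ≈ 11 V

Base loop: V_CC = I_B·R_B + V_BE, so I_B = (13 − 0.7)/1200 kΩ = 0.0103 mA.
In the active region I_C = β·I_B = 75 × 0.0103 = 0.769 mA.
Collector loop: V_CE = V_CC − I_C·R_C = 13 − 0.769×2.2 = 11.3 V.
Since V_CE = 11.3 V > V_CE(sat) ≈ 0.2 V, the transistor is in the active region as assumed.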